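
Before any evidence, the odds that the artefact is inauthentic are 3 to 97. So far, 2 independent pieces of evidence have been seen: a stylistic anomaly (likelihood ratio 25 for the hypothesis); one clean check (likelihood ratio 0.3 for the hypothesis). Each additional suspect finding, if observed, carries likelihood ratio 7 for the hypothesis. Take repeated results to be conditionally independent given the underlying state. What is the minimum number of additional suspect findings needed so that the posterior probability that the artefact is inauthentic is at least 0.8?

Prior odds = 3/97.
Combined Bayes factor of the evidence already in hand = 25 × 0.3 = 7.5.
Odds after that evidence = (3/97) × 7.5 = 45/194.
Target odds = 0.8/0.2 = 4.
Need 7ⁿ ≥ 4 ÷ (45/194) = 776/45.
7¹ = 7 falls short of 776/45 but 7² = 49 reaches it, so n = 2.

2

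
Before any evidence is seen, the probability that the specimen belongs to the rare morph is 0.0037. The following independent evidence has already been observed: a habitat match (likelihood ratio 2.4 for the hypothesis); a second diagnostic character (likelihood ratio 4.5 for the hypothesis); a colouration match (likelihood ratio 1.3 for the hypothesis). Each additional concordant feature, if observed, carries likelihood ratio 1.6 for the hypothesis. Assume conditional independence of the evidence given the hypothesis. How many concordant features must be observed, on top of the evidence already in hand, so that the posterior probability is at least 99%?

Prior odds = 0.0037/0.9963 = 37/9963.
Combined Bayes factor of the evidence already in hand = 2.4 × 4.5 × 1.3 = 14.04.
Odds after that evidence = (37/9963) × 14.04 = 481/9225.
Target odds = 0.99/0.01 = 99.
Need 1.6ⁿ ≥ 99 ÷ (481/9225) = 913275/481.
1.6¹⁶ ≈1844.67 falls short of 913275/481 but 1.6¹⁷ ≈2951.48 reaches it, so n = 17.

17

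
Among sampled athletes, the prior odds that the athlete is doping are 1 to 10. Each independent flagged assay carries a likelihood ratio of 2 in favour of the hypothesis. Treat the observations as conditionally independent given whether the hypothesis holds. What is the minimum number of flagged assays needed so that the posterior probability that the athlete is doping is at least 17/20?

Prior odds = 0.1.
Likelihood ratio per flagged assay = 2.
Target posterior odds = 0.85/0.15 = 17/3.
Require 2ⁿ ≥ 17/3 ÷ 0.1 = 170/3.
2⁵ = 32 falls short of 170/3 but 2⁶ = 64 reaches it, so n = 6.

6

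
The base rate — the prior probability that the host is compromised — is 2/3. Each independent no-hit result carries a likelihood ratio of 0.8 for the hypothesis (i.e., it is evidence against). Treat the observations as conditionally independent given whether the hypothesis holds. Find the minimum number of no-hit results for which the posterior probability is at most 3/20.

11

Prior odds = (2/3)/(1/3) = 2.
Likelihood ratio per no-hit result = 0.8.
Target odds: 0.15 ÷ 0.85 = 3/17.
Need 2 × 0.8ⁿ ≤ 3/17, i.e. 0.8ⁿ ≤ 3/34.
0.8¹⁰ = 1048576/9765625 is still above 3/34 but 0.8¹¹ = 4194304/48828125 is at or below it, so n = 11.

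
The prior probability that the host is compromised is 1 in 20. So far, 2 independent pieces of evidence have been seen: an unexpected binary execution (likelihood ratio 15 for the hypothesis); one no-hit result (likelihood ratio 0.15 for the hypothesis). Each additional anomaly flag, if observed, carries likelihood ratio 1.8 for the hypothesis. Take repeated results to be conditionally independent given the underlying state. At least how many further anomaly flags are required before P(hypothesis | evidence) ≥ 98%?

11

Prior odds = 0.05/0.95 = 1/19.
Combined Bayes factor of the evidence already in hand = 15 × 0.15 = 2.25.
Odds after that evidence = (1/19) × 2.25 = 9/76.
Target odds = 0.98/0.02 = 49.
Need 1.8ⁿ ≥ 49 ÷ (9/76) = 3724/9.
1.8¹⁰ ≈357.047 falls short of 3724/9 but 1.8¹¹ ≈642.684 reaches it, so n = 11.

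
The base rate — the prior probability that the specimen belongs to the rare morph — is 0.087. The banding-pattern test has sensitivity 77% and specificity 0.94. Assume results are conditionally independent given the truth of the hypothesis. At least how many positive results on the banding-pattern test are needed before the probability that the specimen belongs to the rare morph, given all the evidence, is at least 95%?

Prior odds = 0.087/0.913 = 87/913.
False-positive rate = 1 − 0.94 = 0.06; likelihood ratio of a positive = 0.77/0.06 = 77/6.
Target posterior odds = 0.95/0.05 = 19.
Need (87/913) × (77/6)ⁿ ≥ 19, i.e. (77/6)ⁿ ≥ 17347/87.
(77/6)² = 5929/36 falls short of 17347/87 but (77/6)³ = 456533/216 reaches it, so n = 3.

3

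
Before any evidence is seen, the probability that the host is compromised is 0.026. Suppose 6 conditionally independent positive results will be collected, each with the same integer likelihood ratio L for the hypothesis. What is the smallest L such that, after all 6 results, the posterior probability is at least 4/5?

3

Prior odds = 0.026/0.974 = 13/487.
Target odds = 0.8/0.2 = 4.
Need L⁶ ≥ 4 ÷ (13/487) = 1948/13.
2⁶ = 64 < 1948/13 ≤ 729 = 3⁶, so L = 3.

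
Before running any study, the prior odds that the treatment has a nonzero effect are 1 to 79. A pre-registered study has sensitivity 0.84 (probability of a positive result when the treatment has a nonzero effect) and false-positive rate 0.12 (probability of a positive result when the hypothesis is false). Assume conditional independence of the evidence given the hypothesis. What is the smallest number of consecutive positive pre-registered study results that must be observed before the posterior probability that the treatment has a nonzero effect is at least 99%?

5

Prior odds = 1/79.
Likelihood ratio of a positive result = 0.84/0.12 = 7.
Target odds: 0.99 ÷ 0.01 = 99.
Need (1/79) × 7ⁿ ≥ 99, i.e. 7ⁿ ≥ 7821.
7⁴ = 2401 falls short of 7821 but 7⁵ = 16807 reaches it, so n = 5.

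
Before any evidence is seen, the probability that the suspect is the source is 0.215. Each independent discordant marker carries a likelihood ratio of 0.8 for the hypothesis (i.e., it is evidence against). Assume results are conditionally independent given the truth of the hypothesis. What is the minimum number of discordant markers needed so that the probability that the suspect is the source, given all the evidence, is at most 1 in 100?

15

Prior odds: 0.215 ÷ 0.785 = 43/157.
Likelihood ratio per discordant marker = 0.8.
Target posterior odds = 0.01/0.99 = 1/99.
Require 0.8ⁿ ≤ 1/99 ÷ (43/157) = 157/4257.
0.8¹⁴ ≈0.0439805 is still above 157/4257 but 0.8¹⁵ ≈0.0351844 is at or below it, so n = 15.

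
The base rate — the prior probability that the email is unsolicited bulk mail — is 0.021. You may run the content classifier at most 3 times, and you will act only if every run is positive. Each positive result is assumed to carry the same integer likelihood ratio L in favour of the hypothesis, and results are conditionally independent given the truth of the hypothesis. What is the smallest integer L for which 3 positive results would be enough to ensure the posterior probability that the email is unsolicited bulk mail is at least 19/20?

10

Prior odds = 0.021/0.979 = 21/979.
Target odds = 0.95/0.05 = 19.
Need L³ ≥ 19 ÷ (21/979) = 18601/21.
9³ = 729 < 18601/21 ≤ 1000 = 10³, so L = 10.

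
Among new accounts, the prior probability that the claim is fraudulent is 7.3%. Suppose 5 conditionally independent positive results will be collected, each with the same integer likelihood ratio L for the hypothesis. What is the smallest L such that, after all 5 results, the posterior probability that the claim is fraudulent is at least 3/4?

Prior odds = 0.073/0.927 = 73/927.
Target odds = 0.75/0.25 = 3.
Need L⁵ ≥ 3 ÷ (73/927) = 2781/73.
2⁵ = 32 < 2781/73 ≤ 243 = 3⁵, so L = 3.

3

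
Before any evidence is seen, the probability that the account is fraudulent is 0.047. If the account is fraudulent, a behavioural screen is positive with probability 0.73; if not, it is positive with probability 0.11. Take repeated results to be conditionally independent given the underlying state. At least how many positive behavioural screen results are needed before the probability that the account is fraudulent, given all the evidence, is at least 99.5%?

Prior odds: 0.047 ÷ 0.953 = 47/953.
Likelihood ratio of a positive = 0.73/0.11 = 73/11.
Target posterior odds = 0.995/0.005 = 199.
Need (47/953) × (73/11)ⁿ ≥ 199, i.e. (73/11)ⁿ ≥ 189647/47.
(73/11)⁴ = 28398241/14641 falls short of 189647/47 but (73/11)⁵ ≈12872.1 reaches it, so n = 5.

5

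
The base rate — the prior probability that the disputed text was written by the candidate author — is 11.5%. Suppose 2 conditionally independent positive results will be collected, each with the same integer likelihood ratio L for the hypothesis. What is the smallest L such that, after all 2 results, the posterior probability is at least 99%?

28

Prior odds = 0.115/0.885 = 23/177.
Target odds = 0.99/0.01 = 99.
Need L² ≥ 99 ÷ (23/177) = 17523/23.
27² = 729 < 17523/23 ≤ 784 = 28², so L = 28.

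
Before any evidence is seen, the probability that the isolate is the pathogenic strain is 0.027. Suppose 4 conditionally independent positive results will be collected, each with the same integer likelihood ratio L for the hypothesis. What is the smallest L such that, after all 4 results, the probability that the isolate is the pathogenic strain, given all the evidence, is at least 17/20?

4

Prior odds = 0.027/0.973 = 27/973.
Target odds = 0.85/0.15 = 17/3.
Need L⁴ ≥ 17/3 ÷ (27/973) = 16541/81.
3⁴ = 81 < 16541/81 ≤ 256 = 4⁴, so L = 4.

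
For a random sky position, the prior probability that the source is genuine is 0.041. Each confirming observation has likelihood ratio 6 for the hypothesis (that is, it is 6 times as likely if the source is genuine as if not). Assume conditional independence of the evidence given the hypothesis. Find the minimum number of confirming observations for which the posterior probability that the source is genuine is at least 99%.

Prior odds = 0.041/0.959 = 41/959.
Likelihood ratio per confirming observation = 6.
Target odds: 0.99 ÷ 0.01 = 99.
Need (41/959) × 6ⁿ ≥ 99, i.e. 6ⁿ ≥ 94941/41.
6⁴ = 1296 falls short of 94941/41 but 6⁵ = 7776 reaches it, so n = 5.

5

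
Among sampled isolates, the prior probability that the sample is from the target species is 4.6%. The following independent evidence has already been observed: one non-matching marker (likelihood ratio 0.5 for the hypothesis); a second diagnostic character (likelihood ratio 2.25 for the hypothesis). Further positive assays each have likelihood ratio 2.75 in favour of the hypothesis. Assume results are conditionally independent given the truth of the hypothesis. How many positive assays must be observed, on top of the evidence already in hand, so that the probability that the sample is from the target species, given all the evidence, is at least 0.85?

Prior odds = 0.046/0.954 = 23/477.
Combined Bayes factor of the evidence already in hand = 0.5 × 2.25 = 1.125.
Odds after that evidence = (23/477) × 1.125 = 23/424.
Target odds = 0.85/0.15 = 17/3.
Need 2.75ⁿ ≥ 17/3 ÷ (23/424) = 7208/69.
2.75⁴ = 57.19140625 falls short of 7208/69 but 2.75⁵ = 161051/1024 reaches it, so n = 5.

5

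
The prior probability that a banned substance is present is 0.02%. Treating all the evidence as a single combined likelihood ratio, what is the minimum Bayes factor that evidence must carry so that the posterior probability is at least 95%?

Prior odds = 0.0002/0.9998 = 1/4999.
Target odds = 0.95/0.05 = 19.
Required Bayes factor = 19 ÷ (1/4999) = 94981.

94981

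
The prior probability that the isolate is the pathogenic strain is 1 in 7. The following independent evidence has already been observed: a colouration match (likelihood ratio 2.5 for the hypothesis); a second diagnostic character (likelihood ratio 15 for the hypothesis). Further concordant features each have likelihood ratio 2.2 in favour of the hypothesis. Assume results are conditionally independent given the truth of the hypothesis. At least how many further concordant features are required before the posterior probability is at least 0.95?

Prior odds = (1/7)/(6/7) = 1/6.
Combined Bayes factor of the evidence already in hand = 2.5 × 15 = 37.5.
Odds after that evidence = (1/6) × 37.5 = 6.25.
Target odds = 0.95/0.05 = 19.
Need 2.2ⁿ ≥ 19 ÷ 6.25 = 3.04.
2.2¹ = 2.2 falls short of 3.04 but 2.2² = 4.84 reaches it, so n = 2.

2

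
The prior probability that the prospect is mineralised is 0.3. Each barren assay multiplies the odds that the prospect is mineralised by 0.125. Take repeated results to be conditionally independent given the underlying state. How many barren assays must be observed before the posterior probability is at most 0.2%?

Prior odds: 0.3 ÷ 0.7 = 3/7.
Likelihood ratio per barren assay = 0.125.
Target odds: 0.002 ÷ 0.998 = 1/499.
Require 0.125ⁿ ≤ 1/499 ÷ (3/7) = 7/1497.
0.125² = 0.015625 is still above 7/1497 but 0.125³ = 0.001953125 is at or below it, so n = 3.

3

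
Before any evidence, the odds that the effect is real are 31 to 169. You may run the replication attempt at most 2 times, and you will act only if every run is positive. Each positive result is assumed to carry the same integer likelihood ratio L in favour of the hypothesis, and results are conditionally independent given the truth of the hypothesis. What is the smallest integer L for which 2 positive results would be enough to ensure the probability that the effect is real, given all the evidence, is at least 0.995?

33

Prior odds = 31/169.
Target odds = 0.995/0.005 = 199.
Need L² ≥ 199 ÷ (31/169) = 33631/31.
32² = 1024 < 33631/31 ≤ 1089 = 33², so L = 33.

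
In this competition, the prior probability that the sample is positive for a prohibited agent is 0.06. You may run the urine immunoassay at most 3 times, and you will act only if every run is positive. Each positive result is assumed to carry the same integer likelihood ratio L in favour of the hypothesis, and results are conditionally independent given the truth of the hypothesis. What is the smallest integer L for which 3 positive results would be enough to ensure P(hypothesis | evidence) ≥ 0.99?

Prior odds = 0.06/0.94 = 3/47.
Target odds = 0.99/0.01 = 99.
Need L³ ≥ 99 ÷ (3/47) = 1551.
11³ = 1331 < 1551 ≤ 1728 = 12³, so L = 12.

12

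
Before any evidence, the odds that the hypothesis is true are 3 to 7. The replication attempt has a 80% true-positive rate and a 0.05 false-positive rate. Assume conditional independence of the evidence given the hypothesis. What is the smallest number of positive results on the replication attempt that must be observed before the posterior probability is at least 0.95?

2

Prior odds = 3/7.
Likelihood ratio of a positive result = 0.8/0.05 = 16.
Target odds: 0.95 ÷ 0.05 = 19.
Require 16ⁿ ≥ 19 ÷ (3/7) = 133/3.
16¹ = 16 falls short of 133/3 but 16² = 256 reaches it, so n = 2.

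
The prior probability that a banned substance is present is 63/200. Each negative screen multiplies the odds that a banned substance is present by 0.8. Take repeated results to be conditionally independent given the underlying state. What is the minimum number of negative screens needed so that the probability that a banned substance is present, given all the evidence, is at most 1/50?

14

Prior odds: 0.315 ÷ 0.685 = 63/137.
Likelihood ratio per negative screen = 0.8.
Target posterior odds = 0.02/0.98 = 1/49.
Require 0.8ⁿ ≤ 1/49 ÷ (63/137) = 137/3087.
0.8¹³ ≈0.0549756 is still above 137/3087 but 0.8¹⁴ ≈0.0439805 is at or below it, so n = 14.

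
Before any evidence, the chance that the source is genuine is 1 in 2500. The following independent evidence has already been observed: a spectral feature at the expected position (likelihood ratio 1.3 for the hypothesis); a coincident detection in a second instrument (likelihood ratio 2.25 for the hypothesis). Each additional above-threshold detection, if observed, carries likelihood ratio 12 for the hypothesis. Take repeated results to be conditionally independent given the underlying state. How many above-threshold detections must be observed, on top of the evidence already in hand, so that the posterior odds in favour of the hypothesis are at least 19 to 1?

4

Prior odds = 0.0004/0.9996 = 1/2499.
Combined Bayes factor of the evidence already in hand = 1.3 × 2.25 = 2.925.
Odds after that evidence = (1/2499) × 2.925 = 39/33320.
Target odds = 19.
Need 12ⁿ ≥ 19 ÷ (39/33320) = 633080/39.
12³ = 1728 falls short of 633080/39 but 12⁴ = 20736 reaches it, so n = 4.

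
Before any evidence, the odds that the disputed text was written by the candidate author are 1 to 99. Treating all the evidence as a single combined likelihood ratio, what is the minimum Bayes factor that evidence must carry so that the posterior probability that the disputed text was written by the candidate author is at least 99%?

Prior odds = 1/99.
Target odds = 0.99/0.01 = 99.
Required Bayes factor = 99 ÷ (1/99) = 9801.

9801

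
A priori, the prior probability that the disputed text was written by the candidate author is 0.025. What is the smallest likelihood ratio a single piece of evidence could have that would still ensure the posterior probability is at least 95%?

741

Prior odds = 0.025/0.975 = 1/39.
Target odds = 0.95/0.05 = 19.
Required Bayes factor = 19 ÷ (1/39) = 741.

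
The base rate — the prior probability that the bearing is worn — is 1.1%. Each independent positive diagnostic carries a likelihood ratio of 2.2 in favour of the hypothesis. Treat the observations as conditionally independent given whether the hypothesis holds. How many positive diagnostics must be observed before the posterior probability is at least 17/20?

Prior odds = 0.011/0.989 = 11/989.
Likelihood ratio per positive diagnostic = 2.2.
Target odds: 0.85 ÷ 0.15 = 17/3.
Require 2.2ⁿ ≥ 17/3 ÷ (11/989) = 16813/33.
2.2⁷ = 19487171/78125 falls short of 16813/33 but 2.2⁸ = 214358881/390625 reaches it, so n = 8.

8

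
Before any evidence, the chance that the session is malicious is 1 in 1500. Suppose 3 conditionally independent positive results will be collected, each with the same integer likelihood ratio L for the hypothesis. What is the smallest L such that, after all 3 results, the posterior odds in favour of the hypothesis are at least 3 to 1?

17

Prior odds = (1/1500)/(1499/1500) = 1/1499.
Target odds = 3.
Need L³ ≥ 3 ÷ (1/1499) = 4497.
16³ = 4096 < 4497 ≤ 4913 = 17³, so L = 17.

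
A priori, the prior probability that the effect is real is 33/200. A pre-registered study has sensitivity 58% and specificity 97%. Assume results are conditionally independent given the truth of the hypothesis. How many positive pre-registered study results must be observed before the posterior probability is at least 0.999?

3

Prior odds = 0.165/0.835 = 33/167.
False-positive rate = 1 − 0.97 = 0.03; likelihood ratio of a positive = 0.58/0.03 = 58/3.
Target odds: 0.999 ÷ 0.001 = 999.
Require (58/3)ⁿ ≥ 999 ÷ (33/167) = 55611/11.
(58/3)² = 3364/9 falls short of 55611/11 but (58/3)³ = 195112/27 reaches it, so n = 3.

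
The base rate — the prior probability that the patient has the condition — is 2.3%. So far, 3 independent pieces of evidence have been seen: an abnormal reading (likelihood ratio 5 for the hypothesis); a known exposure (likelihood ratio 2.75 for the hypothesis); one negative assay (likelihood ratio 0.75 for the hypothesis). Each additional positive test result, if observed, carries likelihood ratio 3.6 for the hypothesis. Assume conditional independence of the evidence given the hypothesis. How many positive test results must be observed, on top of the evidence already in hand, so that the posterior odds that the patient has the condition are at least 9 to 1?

Prior odds = 0.023/0.977 = 23/977.
Combined Bayes factor of the evidence already in hand = 5 × 2.75 × 0.75 = 10.3125.
Odds after that evidence = (23/977) × 10.3125 = 3795/15632.
Target odds = 9.
Need 3.6ⁿ ≥ 9 ÷ (3795/15632) = 46896/1265.
3.6² = 12.96 falls short of 46896/1265 but 3.6³ = 46.656 reaches it, so n = 3.

3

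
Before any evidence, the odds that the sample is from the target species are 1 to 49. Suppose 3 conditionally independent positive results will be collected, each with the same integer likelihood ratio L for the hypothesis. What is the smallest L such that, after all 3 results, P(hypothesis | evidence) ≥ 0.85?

7

Prior odds = 1/49.
Target odds = 0.85/0.15 = 17/3.
Need L³ ≥ 17/3 ÷ (1/49) = 833/3.
6³ = 216 < 833/3 ≤ 343 = 7³, so L = 7.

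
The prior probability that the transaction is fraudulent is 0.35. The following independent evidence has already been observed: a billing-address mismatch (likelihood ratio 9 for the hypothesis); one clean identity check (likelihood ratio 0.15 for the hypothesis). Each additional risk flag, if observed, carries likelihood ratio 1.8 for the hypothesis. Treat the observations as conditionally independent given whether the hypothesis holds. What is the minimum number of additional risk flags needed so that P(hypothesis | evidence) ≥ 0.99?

Prior odds = 0.35/0.65 = 7/13.
Combined Bayes factor of the evidence already in hand = 9 × 0.15 = 1.35.
Odds after that evidence = (7/13) × 1.35 = 189/260.
Target odds = 0.99/0.01 = 99.
Need 1.8ⁿ ≥ 99 ÷ (189/260) = 2860/21.
1.8⁸ = 43046721/390625 falls short of 2860/21 but 1.8⁹ = 387420489/1953125 reaches it, so n = 9.

9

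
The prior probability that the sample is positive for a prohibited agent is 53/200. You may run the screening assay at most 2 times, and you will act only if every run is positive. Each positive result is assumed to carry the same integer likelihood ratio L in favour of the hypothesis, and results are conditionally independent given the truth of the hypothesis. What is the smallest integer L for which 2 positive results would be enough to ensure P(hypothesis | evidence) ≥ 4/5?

4

Prior odds = 0.265/0.735 = 53/147.
Target odds = 0.8/0.2 = 4.
Need L² ≥ 4 ÷ (53/147) = 588/53.
3² = 9 < 588/53 ≤ 16 = 4², so L = 4.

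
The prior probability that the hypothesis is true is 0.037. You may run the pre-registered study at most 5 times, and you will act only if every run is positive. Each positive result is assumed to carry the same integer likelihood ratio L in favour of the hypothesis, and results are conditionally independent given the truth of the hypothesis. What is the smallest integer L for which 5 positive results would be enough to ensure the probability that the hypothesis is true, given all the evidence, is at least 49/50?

Prior odds = 0.037/0.963 = 37/963.
Target odds = 0.98/0.02 = 49.
Need L⁵ ≥ 49 ÷ (37/963) = 47187/37.
4⁵ = 1024 < 47187/37 ≤ 3125 = 5⁵, so L = 5.

5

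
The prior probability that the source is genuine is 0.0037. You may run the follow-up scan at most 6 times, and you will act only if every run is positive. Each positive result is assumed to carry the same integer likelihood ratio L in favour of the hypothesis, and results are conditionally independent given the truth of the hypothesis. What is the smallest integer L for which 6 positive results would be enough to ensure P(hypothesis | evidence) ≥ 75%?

4

Prior odds = 0.0037/0.9963 = 37/9963.
Target odds = 0.75/0.25 = 3.
Need L⁶ ≥ 3 ÷ (37/9963) = 29889/37.
3⁶ = 729 < 29889/37 ≤ 4096 = 4⁶, so L = 4.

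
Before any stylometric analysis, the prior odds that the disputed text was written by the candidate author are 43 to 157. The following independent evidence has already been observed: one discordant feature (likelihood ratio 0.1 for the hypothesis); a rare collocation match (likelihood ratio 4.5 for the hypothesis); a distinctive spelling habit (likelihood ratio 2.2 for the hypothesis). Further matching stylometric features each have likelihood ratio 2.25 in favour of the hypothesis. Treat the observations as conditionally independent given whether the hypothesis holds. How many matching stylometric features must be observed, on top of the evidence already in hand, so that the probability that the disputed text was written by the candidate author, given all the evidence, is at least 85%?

Prior odds = 43/157.
Combined Bayes factor of the evidence already in hand = 0.1 × 4.5 × 2.2 = 0.99.
Odds after that evidence = (43/157) × 0.99 = 4257/15700.
Target odds = 0.85/0.15 = 17/3.
Need 2.25ⁿ ≥ 17/3 ÷ (4257/15700) = 266900/12771.
2.25³ = 11.390625 falls short of 266900/12771 but 2.25⁴ = 25.62890625 reaches it, so n = 4.

4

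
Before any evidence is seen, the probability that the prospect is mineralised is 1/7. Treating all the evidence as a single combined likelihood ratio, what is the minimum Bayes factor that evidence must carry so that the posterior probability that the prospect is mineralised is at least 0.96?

Prior odds = (1/7)/(6/7) = 1/6.
Target odds = 0.96/0.04 = 24.
Required Bayes factor = 24 ÷ (1/6) = 144.

144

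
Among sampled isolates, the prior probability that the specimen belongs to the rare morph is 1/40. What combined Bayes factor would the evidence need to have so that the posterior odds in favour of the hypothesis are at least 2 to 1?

78

Prior odds = 0.025/0.975 = 1/39.
Target odds = 2.
Required Bayes factor = 2 ÷ (1/39) = 78.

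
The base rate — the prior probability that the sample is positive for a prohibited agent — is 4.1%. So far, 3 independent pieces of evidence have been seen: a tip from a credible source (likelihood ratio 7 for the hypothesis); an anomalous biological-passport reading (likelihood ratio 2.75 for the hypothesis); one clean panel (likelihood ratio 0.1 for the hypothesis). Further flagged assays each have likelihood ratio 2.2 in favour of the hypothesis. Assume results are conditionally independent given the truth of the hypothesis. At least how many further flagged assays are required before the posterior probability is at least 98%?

Prior odds = 0.041/0.959 = 41/959.
Combined Bayes factor of the evidence already in hand = 7 × 2.75 × 0.1 = 1.925.
Odds after that evidence = (41/959) × 1.925 = 451/5480.
Target odds = 0.98/0.02 = 49.
Need 2.2ⁿ ≥ 49 ÷ (451/5480) = 268520/451.
2.2⁸ = 214358881/390625 falls short of 268520/451 but 2.2⁹ ≈1207.27 reaches it, so n = 9.

9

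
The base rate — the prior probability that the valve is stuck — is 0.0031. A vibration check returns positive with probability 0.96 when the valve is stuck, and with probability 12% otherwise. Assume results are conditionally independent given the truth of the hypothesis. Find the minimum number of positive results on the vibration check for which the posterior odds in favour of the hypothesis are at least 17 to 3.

4

Prior odds: 0.0031 ÷ 0.9969 = 31/9969.
Likelihood ratio of a positive result = 0.96/0.12 = 8.
Target odds = 17/3.
Require 8ⁿ ≥ 17/3 ÷ (31/9969) = 56491/31.
8³ = 512 falls short of 56491/31 but 8⁴ = 4096 reaches it, so n = 4.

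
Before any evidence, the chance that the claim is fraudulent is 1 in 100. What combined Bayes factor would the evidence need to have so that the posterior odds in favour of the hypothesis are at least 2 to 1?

Prior odds = 0.01/0.99 = 1/99.
Target odds = 2.
Required Bayes factor = 2 ÷ (1/99) = 198.

198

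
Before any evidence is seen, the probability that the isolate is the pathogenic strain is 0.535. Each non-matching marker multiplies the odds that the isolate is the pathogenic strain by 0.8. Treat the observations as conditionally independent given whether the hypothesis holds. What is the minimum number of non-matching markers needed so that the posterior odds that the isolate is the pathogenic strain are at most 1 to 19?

14

Prior odds: 0.535 ÷ 0.465 = 107/93.
Likelihood ratio per non-matching marker = 0.8.
Target odds = 1/19.
Require 0.8ⁿ ≤ 1/19 ÷ (107/93) = 93/2033.
0.8¹³ ≈0.0549756 is still above 93/2033 but 0.8¹⁴ ≈0.0439805 is at or below it, so n = 14.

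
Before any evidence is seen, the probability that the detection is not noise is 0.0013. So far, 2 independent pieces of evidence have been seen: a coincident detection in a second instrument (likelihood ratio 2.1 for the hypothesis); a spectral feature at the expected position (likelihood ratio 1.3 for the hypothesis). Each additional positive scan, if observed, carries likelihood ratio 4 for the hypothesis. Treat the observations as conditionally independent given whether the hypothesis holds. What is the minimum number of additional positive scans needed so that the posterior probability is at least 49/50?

7

Prior odds = 0.0013/0.9987 = 13/9987.
Combined Bayes factor of the evidence already in hand = 2.1 × 1.3 = 2.73.
Odds after that evidence = (13/9987) × 2.73 = 1183/332900.
Target odds = 0.98/0.02 = 49.
Need 4ⁿ ≥ 49 ÷ (1183/332900) = 2330300/169.
4⁶ = 4096 falls short of 2330300/169 but 4⁷ = 16384 reaches it, so n = 7.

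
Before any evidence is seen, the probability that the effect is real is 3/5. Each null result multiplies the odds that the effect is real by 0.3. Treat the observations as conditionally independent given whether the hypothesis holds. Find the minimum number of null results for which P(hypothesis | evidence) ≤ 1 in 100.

5

Prior odds: 0.6 ÷ 0.4 = 1.5.
Likelihood ratio per null result = 0.3.
Target odds: 0.01 ÷ 0.99 = 1/99.
Need 1.5 × 0.3ⁿ ≤ 1/99, i.e. 0.3ⁿ ≤ 2/297.
0.3⁴ = 0.0081 is still above 2/297 but 0.3⁵ = 243/100000 is at or below it, so n = 5.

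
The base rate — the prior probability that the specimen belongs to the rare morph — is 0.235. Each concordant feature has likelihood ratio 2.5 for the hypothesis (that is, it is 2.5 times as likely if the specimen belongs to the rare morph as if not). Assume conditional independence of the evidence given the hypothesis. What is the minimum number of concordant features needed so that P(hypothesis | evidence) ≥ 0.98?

6

Prior odds = 0.235/0.765 = 47/153.
Likelihood ratio per concordant feature = 2.5.
Target posterior odds = 0.98/0.02 = 49.
Need (47/153) × 2.5ⁿ ≥ 49, i.e. 2.5ⁿ ≥ 7497/47.
2.5⁵ = 97.65625 falls short of 7497/47 but 2.5⁶ = 244.140625 reaches it, so n = 6.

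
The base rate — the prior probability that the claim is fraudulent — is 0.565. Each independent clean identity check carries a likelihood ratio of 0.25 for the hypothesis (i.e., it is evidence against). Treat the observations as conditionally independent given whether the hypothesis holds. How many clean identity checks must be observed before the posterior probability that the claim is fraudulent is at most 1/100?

4

Prior odds = 0.565/0.435 = 113/87.
Likelihood ratio per clean identity check = 0.25.
Target posterior odds = 0.01/0.99 = 1/99.
Require 0.25ⁿ ≤ 1/99 ÷ (113/87) = 29/3729.
0.25³ = 0.015625 is still above 29/3729 but 0.25⁴ = 0.00390625 is at or below it, so n = 4.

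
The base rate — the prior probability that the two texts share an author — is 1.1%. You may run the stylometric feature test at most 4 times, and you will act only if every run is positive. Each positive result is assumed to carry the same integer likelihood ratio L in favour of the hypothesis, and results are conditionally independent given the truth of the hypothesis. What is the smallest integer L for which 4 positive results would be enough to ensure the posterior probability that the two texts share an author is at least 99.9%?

Prior odds = 0.011/0.989 = 11/989.
Target odds = 0.999/0.001 = 999.
Need L⁴ ≥ 999 ÷ (11/989) = 988011/11.
17⁴ = 83521 < 988011/11 ≤ 104976 = 18⁴, so L = 18.

18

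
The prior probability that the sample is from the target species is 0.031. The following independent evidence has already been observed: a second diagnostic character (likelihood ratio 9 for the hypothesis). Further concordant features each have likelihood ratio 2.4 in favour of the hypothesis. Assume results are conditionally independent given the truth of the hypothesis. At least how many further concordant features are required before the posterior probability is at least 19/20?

5

Prior odds = 0.031/0.969 = 31/969.
Bayes factor of the evidence already in hand = 9.
Odds after that evidence = (31/969) × 9 = 93/323.
Target odds = 0.95/0.05 = 19.
Need 2.4ⁿ ≥ 19 ÷ (93/323) = 6137/93.
2.4⁴ = 33.1776 falls short of 6137/93 but 2.4⁵ = 79.62624 reaches it, so n = 5.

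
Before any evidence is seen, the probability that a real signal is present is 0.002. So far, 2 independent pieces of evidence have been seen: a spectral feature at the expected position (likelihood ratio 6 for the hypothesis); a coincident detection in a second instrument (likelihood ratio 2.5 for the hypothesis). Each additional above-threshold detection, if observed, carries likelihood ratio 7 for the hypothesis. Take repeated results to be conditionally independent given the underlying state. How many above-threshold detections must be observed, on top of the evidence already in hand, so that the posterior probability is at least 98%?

Prior odds = 0.002/0.998 = 1/499.
Combined Bayes factor of the evidence already in hand = 6 × 2.5 = 15.
Odds after that evidence = (1/499) × 15 = 15/499.
Target odds = 0.98/0.02 = 49.
Need 7ⁿ ≥ 49 ÷ (15/499) = 24451/15.
7³ = 343 falls short of 24451/15 but 7⁴ = 2401 reaches it, so n = 4.

4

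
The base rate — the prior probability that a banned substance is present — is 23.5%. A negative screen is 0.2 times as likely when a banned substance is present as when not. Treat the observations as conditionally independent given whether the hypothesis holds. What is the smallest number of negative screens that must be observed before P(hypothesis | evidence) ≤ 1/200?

Prior odds: 0.235 ÷ 0.765 = 47/153.
Likelihood ratio per negative screen = 0.2.
Target odds: 0.005 ÷ 0.995 = 1/199.
Need (47/153) × 0.2ⁿ ≤ 1/199, i.e. 0.2ⁿ ≤ 153/9353.
0.2² = 0.04 is still above 153/9353 but 0.2³ = 0.008 is at or below it, so n = 3.

3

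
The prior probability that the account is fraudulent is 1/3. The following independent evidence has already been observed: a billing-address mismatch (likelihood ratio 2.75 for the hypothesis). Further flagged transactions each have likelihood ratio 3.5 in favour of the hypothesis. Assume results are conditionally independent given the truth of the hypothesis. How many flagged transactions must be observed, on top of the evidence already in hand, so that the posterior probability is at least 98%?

Prior odds = (1/3)/(2/3) = 0.5.
Bayes factor of the evidence already in hand = 2.75.
Odds after that evidence = 0.5 × 2.75 = 1.375.
Target odds = 0.98/0.02 = 49.
Need 3.5ⁿ ≥ 49 ÷ 1.375 = 392/11.
3.5² = 12.25 falls short of 392/11 but 3.5³ = 42.875 reaches it, so n = 3.

3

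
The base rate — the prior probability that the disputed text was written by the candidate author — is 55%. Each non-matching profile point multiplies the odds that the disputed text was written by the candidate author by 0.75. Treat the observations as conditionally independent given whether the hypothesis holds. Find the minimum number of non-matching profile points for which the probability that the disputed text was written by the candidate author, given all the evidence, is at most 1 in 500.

23

Prior odds = 0.55/0.45 = 11/9.
Likelihood ratio per non-matching profile point = 0.75.
Target odds: 0.002 ÷ 0.998 = 1/499.
Need (11/9) × 0.75ⁿ ≤ 1/499, i.e. 0.75ⁿ ≤ 9/5489.
0.75²² ≈0.00178381 is still above 9/5489 but 0.75²³ ≈0.00133786 is at or below it, so n = 23.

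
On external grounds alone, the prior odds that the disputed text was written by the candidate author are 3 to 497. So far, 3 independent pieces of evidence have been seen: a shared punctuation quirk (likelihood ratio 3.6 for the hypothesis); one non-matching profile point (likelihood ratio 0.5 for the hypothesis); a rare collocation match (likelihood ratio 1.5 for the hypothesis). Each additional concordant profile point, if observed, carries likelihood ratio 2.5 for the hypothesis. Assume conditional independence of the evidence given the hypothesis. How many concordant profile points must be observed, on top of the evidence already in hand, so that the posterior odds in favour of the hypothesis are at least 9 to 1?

Prior odds = 3/497.
Combined Bayes factor of the evidence already in hand = 3.6 × 0.5 × 1.5 = 2.7.
Odds after that evidence = (3/497) × 2.7 = 81/4970.
Target odds = 9.
Need 2.5ⁿ ≥ 9 ÷ (81/4970) = 4970/9.
2.5⁶ = 244.140625 falls short of 4970/9 but 2.5⁷ = 610.3515625 reaches it, so n = 7.

7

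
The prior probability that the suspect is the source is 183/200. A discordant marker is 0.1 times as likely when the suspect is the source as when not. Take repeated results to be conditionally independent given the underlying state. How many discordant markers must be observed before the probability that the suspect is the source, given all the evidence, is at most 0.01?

4

Prior odds: 0.915 ÷ 0.085 = 183/17.
Likelihood ratio per discordant marker = 0.1.
Target odds: 0.01 ÷ 0.99 = 1/99.
Need (183/17) × 0.1ⁿ ≤ 1/99, i.e. 0.1ⁿ ≤ 17/18117.
0.1³ = 0.001 is still above 17/18117 but 0.1⁴ = 0.0001 is at or below it, so n = 4.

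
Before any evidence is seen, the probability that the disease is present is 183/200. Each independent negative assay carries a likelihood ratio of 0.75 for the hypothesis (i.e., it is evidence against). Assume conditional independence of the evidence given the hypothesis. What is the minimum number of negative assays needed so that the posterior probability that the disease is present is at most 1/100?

25

Prior odds: 0.915 ÷ 0.085 = 183/17.
Likelihood ratio per negative assay = 0.75.
Target odds: 0.01 ÷ 0.99 = 1/99.
Require 0.75ⁿ ≤ 1/99 ÷ (183/17) = 17/18117.
0.75²⁴ ≈0.00100339 is still above 17/18117 but 0.75²⁵ ≈0.000752543 is at or below it, so n = 25.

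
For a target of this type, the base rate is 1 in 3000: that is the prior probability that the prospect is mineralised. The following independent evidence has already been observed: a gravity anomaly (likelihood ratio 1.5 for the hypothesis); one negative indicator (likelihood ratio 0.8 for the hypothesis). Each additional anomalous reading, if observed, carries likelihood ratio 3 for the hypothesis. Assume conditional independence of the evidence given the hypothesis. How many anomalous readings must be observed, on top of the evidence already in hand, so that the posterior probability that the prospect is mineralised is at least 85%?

Prior odds = (1/3000)/(2999/3000) = 1/2999.
Combined Bayes factor of the evidence already in hand = 1.5 × 0.8 = 1.2.
Odds after that evidence = (1/2999) × 1.2 = 6/14995.
Target odds = 0.85/0.15 = 17/3.
Need 3ⁿ ≥ 17/3 ÷ (6/14995) = 254915/18.
3⁸ = 6561 falls short of 254915/18 but 3⁹ = 19683 reaches it, so n = 9.

9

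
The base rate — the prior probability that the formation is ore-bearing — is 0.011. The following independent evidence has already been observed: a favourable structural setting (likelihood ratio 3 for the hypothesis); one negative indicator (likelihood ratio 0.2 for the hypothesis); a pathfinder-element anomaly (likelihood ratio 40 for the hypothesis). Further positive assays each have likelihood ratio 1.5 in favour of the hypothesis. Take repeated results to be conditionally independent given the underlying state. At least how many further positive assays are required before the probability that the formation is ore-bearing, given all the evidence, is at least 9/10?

9

Prior odds = 0.011/0.989 = 11/989.
Combined Bayes factor of the evidence already in hand = 3 × 0.2 × 40 = 24.
Odds after that evidence = (11/989) × 24 = 264/989.
Target odds = 0.9/0.1 = 9.
Need 1.5ⁿ ≥ 9 ÷ (264/989) = 2967/88.
1.5⁸ = 25.62890625 falls short of 2967/88 but 1.5⁹ = 19683/512 reaches it, so n = 9.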